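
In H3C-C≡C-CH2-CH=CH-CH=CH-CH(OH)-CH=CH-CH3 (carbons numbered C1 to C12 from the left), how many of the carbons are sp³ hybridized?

4

C1: sp3 ✓
C2: sp
C3: sp
C4: sp3 ✓
C5: sp2
C6: sp2
C7: sp2
C8: sp2
C9: sp3 ✓
C10: sp2
C11: sp2
C12: sp3 ✓
C1, C4, C9, C12 → 4 sp3 carbons.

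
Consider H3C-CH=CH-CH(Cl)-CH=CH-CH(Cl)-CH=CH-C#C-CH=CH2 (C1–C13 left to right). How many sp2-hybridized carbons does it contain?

8

C1: sp3
C2: sp2 ✓
C3: sp2 ✓
C4: sp3
C5: sp2 ✓
C6: sp2 ✓
C7: sp3
C8: sp2 ✓
C9: sp2 ✓
C10: sp
C11: sp
C12: sp2 ✓
C13: sp2 ✓
C2, C3, C5, C6, C8, C9, C12, C13 → 8 sp2 carbons.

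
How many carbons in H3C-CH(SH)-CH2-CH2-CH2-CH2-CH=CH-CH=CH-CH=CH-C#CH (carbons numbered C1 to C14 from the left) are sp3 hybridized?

6

C1: sp3 ✓
C2: sp3 ✓
C3: sp3 ✓
C4: sp3 ✓
C5: sp3 ✓
C6: sp3 ✓
C7: sp2
C8: sp2
C9: sp2
C10: sp2
C11: sp2
C12: sp2
C13: sp
C14: sp
C1, C2, C3, C4, C5, C6 → 6 sp3 carbons.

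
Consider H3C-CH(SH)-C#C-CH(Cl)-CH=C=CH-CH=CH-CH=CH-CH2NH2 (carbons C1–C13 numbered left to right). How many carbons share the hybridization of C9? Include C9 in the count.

6

C9 is sp2 (one π bond).
C1: sp3
C2: sp3
C3: sp
C4: sp
C5: sp3
C6: sp2 ✓
C7: sp
C8: sp2 ✓
C9: sp2 ✓
C10: sp2 ✓
C11: sp2 ✓
C12: sp2 ✓
C13: sp3
6 carbons are sp2.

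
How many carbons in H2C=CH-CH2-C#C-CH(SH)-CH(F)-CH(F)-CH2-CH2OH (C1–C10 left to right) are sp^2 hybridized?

C1: sp2 ✓
C2: sp2 ✓
C3: sp3
C4: sp
C5: sp
C6: sp3
C7: sp3
C8: sp3
C9: sp3
C10: sp3
C1, C2 → 2 sp2 carbons.

2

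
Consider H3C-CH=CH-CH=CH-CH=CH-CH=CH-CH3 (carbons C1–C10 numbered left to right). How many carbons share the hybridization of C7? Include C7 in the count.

C7 is sp2 (one π bond).
C1: sp3
C2: sp2 ✓
C3: sp2 ✓
C4: sp2 ✓
C5: sp2 ✓
C6: sp2 ✓
C7: sp2 ✓
C8: sp2 ✓
C9: sp2 ✓
C10: sp3
8 carbons are sp2.

8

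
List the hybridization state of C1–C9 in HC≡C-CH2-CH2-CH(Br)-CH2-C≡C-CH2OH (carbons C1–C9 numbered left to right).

C1 sp, C2 sp, C3 sp3, C4 sp3, C5 sp3, C6 sp3, C7 sp, C8 sp, C9 sp3

C1 (2 σ bonds, plus two π bonds) has steric number 2: sp.
C2: 2 σ bonds, plus two π bonds; 2 regions of electron density → sp.
C3 has 4 σ bonds: steric number 4 → sp3.
C4: 4 σ bonds; 4 regions of electron density → sp3.
C5 — 4 σ bonds. Steric number 4, so sp3.
C6: 4 σ bonds; 4 regions of electron density → sp3.
C7 carries 2 σ bonds, plus two π bonds, giving a steric number of 2, so it is sp.
C8 is sp: 2 σ bonds, plus two π bonds, 2 electron-density regions.
C9 is sp3: 4 σ bonds, 4 electron-density regions.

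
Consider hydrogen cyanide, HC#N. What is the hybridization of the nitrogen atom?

The nitrogen atom: 1 σ bond and 1 lone pair, plus two π bonds; 2 regions of electron density → sp.

sp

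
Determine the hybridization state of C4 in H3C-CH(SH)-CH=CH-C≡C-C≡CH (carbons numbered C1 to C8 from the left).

C4: 3 σ bonds, plus one π bond — 3 electron domains, sp2.

sp2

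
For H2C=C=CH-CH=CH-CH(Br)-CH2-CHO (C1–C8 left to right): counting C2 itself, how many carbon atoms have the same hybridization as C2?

C2 is sp (two π bonds).
C1: sp2
C2: sp ✓
C3: sp2
C4: sp2
C5: sp2
C6: sp3
C7: sp3
C8: sp2
1 carbon is sp.

1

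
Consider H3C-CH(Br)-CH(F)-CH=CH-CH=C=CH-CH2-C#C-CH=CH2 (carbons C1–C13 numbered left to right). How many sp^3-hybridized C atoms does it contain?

C1: sp3 ✓
C2: sp3 ✓
C3: sp3 ✓
C4: sp2
C5: sp2
C6: sp2
C7: sp
C8: sp2
C9: sp3 ✓
C10: sp
C11: sp
C12: sp2
C13: sp2
C1, C2, C3, C9 → 4 sp3 carbons.

4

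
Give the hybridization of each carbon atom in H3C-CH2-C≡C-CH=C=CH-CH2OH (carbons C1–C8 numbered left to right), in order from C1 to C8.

C1 — 4 σ bonds. Steric number 4, so sp3.
C2: 4 σ bonds — 4 electron domains, sp3.
C3 is sp: 2 σ bonds, plus two π bonds, 2 electron-density regions.
C4: 2 σ bonds, plus two π bonds; 2 regions of electron density → sp.
C5 — 3 σ bonds, plus one π bond. Steric number 3, so sp2.
C6 — 2 σ bonds, plus two π bonds. Steric number 2, so sp.
C7 carries 3 σ bonds, plus one π bond, giving a steric number of 3, so it is sp2.
C8 (4 σ bonds) has steric number 4: sp3.

C1 sp3, C2 sp3, C3 sp, C4 sp, C5 sp2, C6 sp, C7 sp2, C8 sp3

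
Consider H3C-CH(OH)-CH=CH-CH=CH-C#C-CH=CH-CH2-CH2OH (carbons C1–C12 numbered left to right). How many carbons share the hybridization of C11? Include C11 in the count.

4

C11 is sp3 (only σ bonds).
C1: sp3 ✓
C2: sp3 ✓
C3: sp2
C4: sp2
C5: sp2
C6: sp2
C7: sp
C8: sp
C9: sp2
C10: sp2
C11: sp3 ✓
C12: sp3 ✓
4 carbons are sp3.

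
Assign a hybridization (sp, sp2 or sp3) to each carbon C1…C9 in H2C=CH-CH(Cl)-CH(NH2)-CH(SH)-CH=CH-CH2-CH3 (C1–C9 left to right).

C1 (3 σ bonds, plus one π bond) has steric number 3: sp2.
C2: 3 σ bonds, plus one π bond; 3 regions of electron density → sp2.
C3 has 4 σ bonds: steric number 4 → sp3.
C4 has 4 σ bonds: steric number 4 → sp3.
C5: 4 σ bonds; 4 regions of electron density → sp3.
C6: 3 σ bonds, plus one π bond; 3 regions of electron density → sp2.
C7: 3 σ bonds, plus one π bond; 3 regions of electron density → sp2.
C8 — 4 σ bonds. Steric number 4, so sp3.
C9 (4 σ bonds) has steric number 4: sp3.

C1 sp2, C2 sp2, C3 sp3, C4 sp3, C5 sp3, C6 sp2, C7 sp2, C8 sp3, C9 sp3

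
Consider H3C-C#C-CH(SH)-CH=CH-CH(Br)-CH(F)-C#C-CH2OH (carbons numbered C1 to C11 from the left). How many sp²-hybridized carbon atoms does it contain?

2

C1: sp3
C2: sp
C3: sp
C4: sp3
C5: sp2 ✓
C6: sp2 ✓
C7: sp3
C8: sp3
C9: sp
C10: sp
C11: sp3
C5, C6 → 2 sp2 carbons.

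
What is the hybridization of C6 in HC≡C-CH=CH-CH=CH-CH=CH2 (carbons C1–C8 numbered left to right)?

C6: 3 σ bonds, plus one π bond — 3 electron domains, sp2.

sp2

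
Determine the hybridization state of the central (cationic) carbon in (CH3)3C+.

Three σ bonds and an empty p orbital; no lone pair → steric number 3 → sp2 and planar.

sp²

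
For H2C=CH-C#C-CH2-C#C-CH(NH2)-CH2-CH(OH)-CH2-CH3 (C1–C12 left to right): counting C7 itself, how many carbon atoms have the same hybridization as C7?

C7 is sp (two π bonds).
C1: sp2
C2: sp2
C3: sp ✓
C4: sp ✓
C5: sp3
C6: sp ✓
C7: sp ✓
C8: sp3
C9: sp3
C10: sp3
C11: sp3
C12: sp3
4 carbons are sp.

4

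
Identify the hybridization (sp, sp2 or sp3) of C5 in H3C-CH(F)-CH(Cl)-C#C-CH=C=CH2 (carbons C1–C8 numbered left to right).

sp

C5 — 2 σ bonds, plus two π bonds. Steric number 2, so sp.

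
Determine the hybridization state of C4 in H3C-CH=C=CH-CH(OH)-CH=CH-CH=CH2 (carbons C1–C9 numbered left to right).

sp²

C4 carries 3 σ bonds, plus one π bond, giving a steric number of 3, so it is sp2.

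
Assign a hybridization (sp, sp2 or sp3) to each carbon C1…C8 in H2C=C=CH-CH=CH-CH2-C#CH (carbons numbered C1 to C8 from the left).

C1 sp2, C2 sp, C3 sp2, C4 sp2, C5 sp2, C6 sp3, C7 sp, C8 sp

C1 carries 3 σ bonds, plus one π bond, giving a steric number of 3, so it is sp2.
C2 is sp: 2 σ bonds, plus two π bonds, 2 electron-density regions.
C3 carries 3 σ bonds, plus one π bond, giving a steric number of 3, so it is sp2.
C4 carries 3 σ bonds, plus one π bond, giving a steric number of 3, so it is sp2.
C5 has 3 σ bonds, plus one π bond: steric number 3 → sp2.
C6 carries 4 σ bonds, giving a steric number of 4, so it is sp3.
C7 has 2 σ bonds, plus two π bonds: steric number 2 → sp.
C8 carries 2 σ bonds, plus two π bonds, giving a steric number of 2, so it is sp.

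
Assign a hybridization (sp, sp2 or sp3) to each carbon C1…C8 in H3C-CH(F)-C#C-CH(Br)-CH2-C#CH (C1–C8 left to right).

C1 is sp3: 4 σ bonds, 4 electron-density regions.
C2 is sp3: 4 σ bonds, 4 electron-density regions.
C3 (2 σ bonds, plus two π bonds) has steric number 2: sp.
C4: 2 σ bonds, plus two π bonds — 2 electron domains, sp.
C5 (4 σ bonds) has steric number 4: sp3.
C6 has 4 σ bonds: steric number 4 → sp3.
C7 (2 σ bonds, plus two π bonds) has steric number 2: sp.
C8 carries 2 σ bonds, plus two π bonds, giving a steric number of 2, so it is sp.

C1 sp3, C2 sp3, C3 sp, C4 sp, C5 sp3, C6 sp3, C7 sp, C8 sp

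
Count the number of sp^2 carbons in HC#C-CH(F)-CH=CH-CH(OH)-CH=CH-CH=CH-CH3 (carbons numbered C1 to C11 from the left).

C1: sp
C2: sp
C3: sp3
C4: sp2 ✓
C5: sp2 ✓
C6: sp3
C7: sp2 ✓
C8: sp2 ✓
C9: sp2 ✓
C10: sp2 ✓
C11: sp3
C4, C5, C7, C8, C9, C10 → 6 sp2 carbons.

6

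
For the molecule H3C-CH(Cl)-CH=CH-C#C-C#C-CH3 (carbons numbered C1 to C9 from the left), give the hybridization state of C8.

C8 carries 2 σ bonds, plus two π bonds, giving a steric number of 2, so it is sp.

sp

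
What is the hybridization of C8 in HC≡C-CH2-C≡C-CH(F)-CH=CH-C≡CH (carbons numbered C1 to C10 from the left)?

sp²

C8: 3 σ bonds, plus one π bond; 3 regions of electron density → sp2.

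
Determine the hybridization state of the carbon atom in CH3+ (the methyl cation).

Three σ bonds to H, empty p orbital → sp2, trigonal planar.

sp^2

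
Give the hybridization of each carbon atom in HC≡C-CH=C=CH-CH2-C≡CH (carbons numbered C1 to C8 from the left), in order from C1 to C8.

C1 sp, C2 sp, C3 sp2, C4 sp, C5 sp2, C6 sp3, C7 sp, C8 sp

C1 — 2 σ bonds, plus two π bonds. Steric number 2, so sp.
C2 is sp: 2 σ bonds, plus two π bonds, 2 electron-density regions.
C3 (3 σ bonds, plus one π bond) has steric number 3: sp2.
C4 is sp: 2 σ bonds, plus two π bonds, 2 electron-density regions.
C5 — 3 σ bonds, plus one π bond. Steric number 3, so sp2.
C6: 4 σ bonds — 4 electron domains, sp3.
C7 has 2 σ bonds, plus two π bonds: steric number 2 → sp.
C8: 2 σ bonds, plus two π bonds — 2 electron domains, sp.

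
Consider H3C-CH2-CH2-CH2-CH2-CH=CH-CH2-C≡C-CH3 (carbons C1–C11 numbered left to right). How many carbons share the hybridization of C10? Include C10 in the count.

2

C10 is sp (two π bonds).
C1: sp3
C2: sp3
C3: sp3
C4: sp3
C5: sp3
C6: sp2
C7: sp2
C8: sp3
C9: sp ✓
C10: sp ✓
C11: sp3
2 carbons are sp.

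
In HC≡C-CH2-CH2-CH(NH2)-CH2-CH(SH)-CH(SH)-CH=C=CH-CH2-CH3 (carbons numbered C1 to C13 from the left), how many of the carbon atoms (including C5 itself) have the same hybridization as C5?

C5 is sp3 (only σ bonds).
C1: sp
C2: sp
C3: sp3 ✓
C4: sp3 ✓
C5: sp3 ✓
C6: sp3 ✓
C7: sp3 ✓
C8: sp3 ✓
C9: sp2
C10: sp
C11: sp2
C12: sp3 ✓
C13: sp3 ✓
8 carbons are sp3.

8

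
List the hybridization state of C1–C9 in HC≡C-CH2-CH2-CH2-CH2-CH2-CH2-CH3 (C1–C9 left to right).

C1 — 2 σ bonds, plus two π bonds. Steric number 2, so sp.
C2 carries 2 σ bonds, plus two π bonds, giving a steric number of 2, so it is sp.
C3 has 4 σ bonds: steric number 4 → sp3.
C4 (4 σ bonds) has steric number 4: sp3.
C5 — 4 σ bonds. Steric number 4, so sp3.
C6 (4 σ bonds) has steric number 4: sp3.
C7 has 4 σ bonds: steric number 4 → sp3.
C8 (4 σ bonds) has steric number 4: sp3.
C9: 4 σ bonds; 4 regions of electron density → sp3.

C1 sp, C2 sp, C3 sp3, C4 sp3, C5 sp3, C6 sp3, C7 sp3, C8 sp3, C9 sp3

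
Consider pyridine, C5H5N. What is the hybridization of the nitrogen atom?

N has two σ bonds and one lone pair in the ring plane (steric number 3 → sp2); its p orbital contributes one electron to the aromatic π system via the C=N double bond.

sp2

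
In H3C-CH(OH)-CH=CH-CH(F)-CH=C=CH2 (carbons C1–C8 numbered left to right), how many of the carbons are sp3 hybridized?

3

C1: sp3 ✓
C2: sp3 ✓
C3: sp2
C4: sp2
C5: sp3 ✓
C6: sp2
C7: sp
C8: sp2
C1, C2, C5 → 3 sp3 carbons.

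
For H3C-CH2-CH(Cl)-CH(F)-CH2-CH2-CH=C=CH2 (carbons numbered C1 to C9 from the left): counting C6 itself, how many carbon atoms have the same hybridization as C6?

6

C6 is sp3 (only σ bonds).
C1: sp3 ✓
C2: sp3 ✓
C3: sp3 ✓
C4: sp3 ✓
C5: sp3 ✓
C6: sp3 ✓
C7: sp2
C8: sp
C9: sp2
6 carbons are sp3.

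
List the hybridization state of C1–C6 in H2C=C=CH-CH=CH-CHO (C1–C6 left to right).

C1 (3 σ bonds, plus one π bond) has steric number 3: sp2.
C2 (2 σ bonds, plus two π bonds) has steric number 2: sp.
C3 carries 3 σ bonds, plus one π bond, giving a steric number of 3, so it is sp2.
C4 — 3 σ bonds, plus one π bond. Steric number 3, so sp2.
C5: 3 σ bonds, plus one π bond; 3 regions of electron density → sp2.
C6: 3 σ bonds, plus one π bond — 3 electron domains, sp2.

C1 sp2, C2 sp, C3 sp2, C4 sp2, C5 sp2, C6 sp2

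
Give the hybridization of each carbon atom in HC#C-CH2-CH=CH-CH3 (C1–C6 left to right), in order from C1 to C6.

C1 sp, C2 sp, C3 sp3, C4 sp2, C5 sp2, C6 sp3

C1: 2 σ bonds, plus two π bonds — 2 electron domains, sp.
C2: 2 σ bonds, plus two π bonds — 2 electron domains, sp.
C3 (4 σ bonds) has steric number 4: sp3.
C4 has 3 σ bonds, plus one π bond: steric number 3 → sp2.
C5 carries 3 σ bonds, plus one π bond, giving a steric number of 3, so it is sp2.
C6 carries 4 σ bonds, giving a steric number of 4, so it is sp3.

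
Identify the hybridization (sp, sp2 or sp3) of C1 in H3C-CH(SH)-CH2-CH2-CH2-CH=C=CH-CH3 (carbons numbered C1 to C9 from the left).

sp^3

C1: 4 σ bonds — 4 electron domains, sp3.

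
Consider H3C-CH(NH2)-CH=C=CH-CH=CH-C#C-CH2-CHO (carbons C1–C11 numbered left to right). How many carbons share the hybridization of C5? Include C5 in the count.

5

C5 is sp2 (one π bond).
C1: sp3
C2: sp3
C3: sp2 ✓
C4: sp
C5: sp2 ✓
C6: sp2 ✓
C7: sp2 ✓
C8: sp
C9: sp
C10: sp3
C11: sp2 ✓
5 carbons are sp2.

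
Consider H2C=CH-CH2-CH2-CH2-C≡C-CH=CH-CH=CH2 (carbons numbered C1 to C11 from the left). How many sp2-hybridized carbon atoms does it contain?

C1: sp2 ✓
C2: sp2 ✓
C3: sp3
C4: sp3
C5: sp3
C6: sp
C7: sp
C8: sp2 ✓
C9: sp2 ✓
C10: sp2 ✓
C11: sp2 ✓
C1, C2, C8, C9, C10, C11 → 6 sp2 carbons.

6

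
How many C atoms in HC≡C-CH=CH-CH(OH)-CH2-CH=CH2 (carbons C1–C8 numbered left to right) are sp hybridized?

C1: sp ✓
C2: sp ✓
C3: sp2
C4: sp2
C5: sp3
C6: sp3
C7: sp2
C8: sp2
C1, C2 → 2 sp carbons.

2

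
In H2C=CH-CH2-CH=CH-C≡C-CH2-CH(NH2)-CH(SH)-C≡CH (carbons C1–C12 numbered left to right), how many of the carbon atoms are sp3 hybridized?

4

C1: sp2
C2: sp2
C3: sp3 ✓
C4: sp2
C5: sp2
C6: sp
C7: sp
C8: sp3 ✓
C9: sp3 ✓
C10: sp3 ✓
C11: sp
C12: sp
C3, C8, C9, C10 → 4 sp3 carbons.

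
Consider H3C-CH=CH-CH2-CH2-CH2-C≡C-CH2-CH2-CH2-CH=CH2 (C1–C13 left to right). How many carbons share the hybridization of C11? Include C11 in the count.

7

C11 is sp3 (only σ bonds).
C1: sp3 ✓
C2: sp2
C3: sp2
C4: sp3 ✓
C5: sp3 ✓
C6: sp3 ✓
C7: sp
C8: sp
C9: sp3 ✓
C10: sp3 ✓
C11: sp3 ✓
C12: sp2
C13: sp2
7 carbons are sp3.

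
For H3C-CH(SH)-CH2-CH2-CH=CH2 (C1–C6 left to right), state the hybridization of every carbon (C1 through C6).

C1 — 4 σ bonds. Steric number 4, so sp3.
C2: 4 σ bonds; 4 regions of electron density → sp3.
C3 is sp3: 4 σ bonds, 4 electron-density regions.
C4: 4 σ bonds; 4 regions of electron density → sp3.
C5: 3 σ bonds, plus one π bond; 3 regions of electron density → sp2.
C6 (3 σ bonds, plus one π bond) has steric number 3: sp2.

C1 sp3, C2 sp3, C3 sp3, C4 sp3, C5 sp2, C6 sp2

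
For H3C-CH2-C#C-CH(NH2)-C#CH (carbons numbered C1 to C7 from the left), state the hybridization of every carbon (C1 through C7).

C1 sp3, C2 sp3, C3 sp, C4 sp, C5 sp3, C6 sp, C7 sp

C1 — 4 σ bonds. Steric number 4, so sp3.
C2 is sp3: 4 σ bonds, 4 electron-density regions.
C3 has 2 σ bonds, plus two π bonds: steric number 2 → sp.
C4 has 2 σ bonds, plus two π bonds: steric number 2 → sp.
C5 carries 4 σ bonds, giving a steric number of 4, so it is sp3.
C6 is sp: 2 σ bonds, plus two π bonds, 2 electron-density regions.
C7 has 2 σ bonds, plus two π bonds: steric number 2 → sp.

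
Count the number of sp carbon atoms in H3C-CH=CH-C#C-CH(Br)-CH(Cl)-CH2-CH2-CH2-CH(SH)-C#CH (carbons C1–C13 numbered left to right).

C1: sp3
C2: sp2
C3: sp2
C4: sp ✓
C5: sp ✓
C6: sp3
C7: sp3
C8: sp3
C9: sp3
C10: sp3
C11: sp3
C12: sp ✓
C13: sp ✓
C4, C5, C12, C13 → 4 sp carbons.

4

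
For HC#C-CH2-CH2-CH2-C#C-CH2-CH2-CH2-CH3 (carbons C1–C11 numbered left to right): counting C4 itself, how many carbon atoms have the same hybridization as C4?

C4 is sp3 (only σ bonds).
C1: sp
C2: sp
C3: sp3 ✓
C4: sp3 ✓
C5: sp3 ✓
C6: sp
C7: sp
C8: sp3 ✓
C9: sp3 ✓
C10: sp3 ✓
C11: sp3 ✓
7 carbons are sp3.

7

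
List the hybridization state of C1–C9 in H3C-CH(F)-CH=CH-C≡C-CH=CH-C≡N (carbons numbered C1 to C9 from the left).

C1 — 4 σ bonds. Steric number 4, so sp3.
C2 — 4 σ bonds. Steric number 4, so sp3.
C3 carries 3 σ bonds, plus one π bond, giving a steric number of 3, so it is sp2.
C4 has 3 σ bonds, plus one π bond: steric number 3 → sp2.
C5: 2 σ bonds, plus two π bonds; 2 regions of electron density → sp.
C6 — 2 σ bonds, plus two π bonds. Steric number 2, so sp.
C7 — 3 σ bonds, plus one π bond. Steric number 3, so sp2.
C8 (3 σ bonds, plus one π bond) has steric number 3: sp2.
C9: 2 σ bonds, plus two π bonds; 2 regions of electron density → sp.

C1 sp3, C2 sp3, C3 sp2, C4 sp2, C5 sp, C6 sp, C7 sp2, C8 sp2, C9 sp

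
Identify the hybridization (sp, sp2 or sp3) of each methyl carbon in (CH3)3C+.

Each methyl carbon (4 σ bonds) has steric number 4: sp3.

sp³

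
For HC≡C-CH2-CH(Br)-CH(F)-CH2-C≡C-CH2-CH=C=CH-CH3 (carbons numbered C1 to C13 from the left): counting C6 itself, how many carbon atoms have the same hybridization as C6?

C6 is sp3 (only σ bonds).
C1: sp
C2: sp
C3: sp3 ✓
C4: sp3 ✓
C5: sp3 ✓
C6: sp3 ✓
C7: sp
C8: sp
C9: sp3 ✓
C10: sp2
C11: sp
C12: sp2
C13: sp3 ✓
6 carbons are sp3.

6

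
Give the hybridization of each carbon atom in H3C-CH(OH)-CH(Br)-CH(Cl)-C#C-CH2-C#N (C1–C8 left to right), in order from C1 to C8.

C1: 4 σ bonds — 4 electron domains, sp3.
C2 (4 σ bonds) has steric number 4: sp3.
C3 (4 σ bonds) has steric number 4: sp3.
C4 (4 σ bonds) has steric number 4: sp3.
C5: 2 σ bonds, plus two π bonds — 2 electron domains, sp.
C6 — 2 σ bonds, plus two π bonds. Steric number 2, so sp.
C7 — 4 σ bonds. Steric number 4, so sp3.
C8 (2 σ bonds, plus two π bonds) has steric number 2: sp.

C1 sp3, C2 sp3, C3 sp3, C4 sp3, C5 sp, C6 sp, C7 sp3, C8 sp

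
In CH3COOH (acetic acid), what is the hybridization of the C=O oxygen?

The C=O oxygen — 1 σ bond and 2 lone pairs, plus one π bond. Steric number 3, so sp2.

sp²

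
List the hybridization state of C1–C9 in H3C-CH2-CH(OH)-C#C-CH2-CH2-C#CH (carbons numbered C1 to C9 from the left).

C1 sp3, C2 sp3, C3 sp3, C4 sp, C5 sp, C6 sp3, C7 sp3, C8 sp, C9 sp

C1 has 4 σ bonds: steric number 4 → sp3.
C2 carries 4 σ bonds, giving a steric number of 4, so it is sp3.
C3 — 4 σ bonds. Steric number 4, so sp3.
C4 (2 σ bonds, plus two π bonds) has steric number 2: sp.
C5 is sp: 2 σ bonds, plus two π bonds, 2 electron-density regions.
C6 is sp3: 4 σ bonds, 4 electron-density regions.
C7 — 4 σ bonds. Steric number 4, so sp3.
C8 is sp: 2 σ bonds, plus two π bonds, 2 electron-density regions.
C9 is sp: 2 σ bonds, plus two π bonds, 2 electron-density regions.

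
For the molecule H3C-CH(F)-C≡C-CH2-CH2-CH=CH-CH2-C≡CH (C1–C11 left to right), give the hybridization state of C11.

sp

C11 has 2 σ bonds, plus two π bonds: steric number 2 → sp.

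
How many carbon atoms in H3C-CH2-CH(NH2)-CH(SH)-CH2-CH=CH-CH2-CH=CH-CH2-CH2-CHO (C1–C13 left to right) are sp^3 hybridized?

8

C1: sp3 ✓
C2: sp3 ✓
C3: sp3 ✓
C4: sp3 ✓
C5: sp3 ✓
C6: sp2
C7: sp2
C8: sp3 ✓
C9: sp2
C10: sp2
C11: sp3 ✓
C12: sp3 ✓
C13: sp2
C1, C2, C3, C4, C5, C8, C11, C12 → 8 sp3 carbons.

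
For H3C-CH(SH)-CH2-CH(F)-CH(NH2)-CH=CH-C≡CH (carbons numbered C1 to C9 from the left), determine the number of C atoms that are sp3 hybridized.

C1: sp3 ✓
C2: sp3 ✓
C3: sp3 ✓
C4: sp3 ✓
C5: sp3 ✓
C6: sp2
C7: sp2
C8: sp
C9: sp
C1, C2, C3, C4, C5 → 5 sp3 carbons.

5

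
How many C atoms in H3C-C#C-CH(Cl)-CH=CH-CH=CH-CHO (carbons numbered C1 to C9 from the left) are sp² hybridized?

5

C1: sp3
C2: sp
C3: sp
C4: sp3
C5: sp2 ✓
C6: sp2 ✓
C7: sp2 ✓
C8: sp2 ✓
C9: sp2 ✓
C5, C6, C7, C8, C9 → 5 sp2 carbons.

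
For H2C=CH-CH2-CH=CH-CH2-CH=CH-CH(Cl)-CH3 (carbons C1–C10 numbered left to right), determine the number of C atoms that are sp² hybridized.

6

C1: sp2 ✓
C2: sp2 ✓
C3: sp3
C4: sp2 ✓
C5: sp2 ✓
C6: sp3
C7: sp2 ✓
C8: sp2 ✓
C9: sp3
C10: sp3
C1, C2, C4, C5, C7, C8 → 6 sp2 carbons.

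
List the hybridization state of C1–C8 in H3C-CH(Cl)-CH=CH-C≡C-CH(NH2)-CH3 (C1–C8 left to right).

C1 sp3, C2 sp3, C3 sp2, C4 sp2, C5 sp, C6 sp, C7 sp3, C8 sp3

C1 carries 4 σ bonds, giving a steric number of 4, so it is sp3.
C2: 4 σ bonds; 4 regions of electron density → sp3.
C3: 3 σ bonds, plus one π bond — 3 electron domains, sp2.
C4: 3 σ bonds, plus one π bond — 3 electron domains, sp2.
C5: 2 σ bonds, plus two π bonds — 2 electron domains, sp.
C6 has 2 σ bonds, plus two π bonds: steric number 2 → sp.
C7 carries 4 σ bonds, giving a steric number of 4, so it is sp3.
C8: 4 σ bonds — 4 electron domains, sp3.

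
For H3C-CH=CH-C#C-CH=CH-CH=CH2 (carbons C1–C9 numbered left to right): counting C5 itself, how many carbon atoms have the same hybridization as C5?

2

C5 is sp (two π bonds).
C1: sp3
C2: sp2
C3: sp2
C4: sp ✓
C5: sp ✓
C6: sp2
C7: sp2
C8: sp2
C9: sp2
2 carbons are sp.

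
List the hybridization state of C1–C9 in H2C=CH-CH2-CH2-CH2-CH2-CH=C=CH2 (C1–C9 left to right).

C1 sp2, C2 sp2, C3 sp3, C4 sp3, C5 sp3, C6 sp3, C7 sp2, C8 sp, C9 sp2

C1 — 3 σ bonds, plus one π bond. Steric number 3, so sp2.
C2 has 3 σ bonds, plus one π bond: steric number 3 → sp2.
C3 carries 4 σ bonds, giving a steric number of 4, so it is sp3.
C4 carries 4 σ bonds, giving a steric number of 4, so it is sp3.
C5: 4 σ bonds — 4 electron domains, sp3.
C6 (4 σ bonds) has steric number 4: sp3.
C7 (3 σ bonds, plus one π bond) has steric number 3: sp2.
C8 — 2 σ bonds, plus two π bonds. Steric number 2, so sp.
C9 is sp2: 3 σ bonds, plus one π bond, 3 electron-density regions.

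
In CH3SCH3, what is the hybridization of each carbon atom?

Each carbon atom: 4 σ bonds — 4 electron domains, sp3.

sp^3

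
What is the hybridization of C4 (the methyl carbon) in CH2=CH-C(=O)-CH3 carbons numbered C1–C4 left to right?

sp3

C4 (the methyl carbon) is sp3: 4 σ bonds, 4 electron-density regions.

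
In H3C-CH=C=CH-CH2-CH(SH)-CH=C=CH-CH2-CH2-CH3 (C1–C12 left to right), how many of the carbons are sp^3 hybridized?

C1: sp3 ✓
C2: sp2
C3: sp
C4: sp2
C5: sp3 ✓
C6: sp3 ✓
C7: sp2
C8: sp
C9: sp2
C10: sp3 ✓
C11: sp3 ✓
C12: sp3 ✓
C1, C5, C6, C10, C11, C12 → 6 sp3 carbons.

6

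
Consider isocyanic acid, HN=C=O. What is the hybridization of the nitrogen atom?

sp2

The nitrogen atom is sp2: 2 σ bonds and 1 lone pair, plus one π bond, 3 electron-density regions.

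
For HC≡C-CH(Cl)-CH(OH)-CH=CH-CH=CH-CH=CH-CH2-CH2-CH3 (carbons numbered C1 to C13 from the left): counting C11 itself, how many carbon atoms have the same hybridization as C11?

5

C11 is sp3 (only σ bonds).
C1: sp
C2: sp
C3: sp3 ✓
C4: sp3 ✓
C5: sp2
C6: sp2
C7: sp2
C8: sp2
C9: sp2
C10: sp2
C11: sp3 ✓
C12: sp3 ✓
C13: sp3 ✓
5 carbons are sp3.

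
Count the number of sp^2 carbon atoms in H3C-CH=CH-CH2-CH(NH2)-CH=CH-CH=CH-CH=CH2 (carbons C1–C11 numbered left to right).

8

C1: sp3
C2: sp2 ✓
C3: sp2 ✓
C4: sp3
C5: sp3
C6: sp2 ✓
C7: sp2 ✓
C8: sp2 ✓
C9: sp2 ✓
C10: sp2 ✓
C11: sp2 ✓
C2, C3, C6, C7, C8, C9, C10, C11 → 8 sp2 carbons.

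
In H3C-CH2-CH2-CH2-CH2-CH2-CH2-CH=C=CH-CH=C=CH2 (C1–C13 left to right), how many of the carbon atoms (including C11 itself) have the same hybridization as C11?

4

C11 is sp2 (one π bond).
C1: sp3
C2: sp3
C3: sp3
C4: sp3
C5: sp3
C6: sp3
C7: sp3
C8: sp2 ✓
C9: sp
C10: sp2 ✓
C11: sp2 ✓
C12: sp
C13: sp2 ✓
4 carbons are sp2.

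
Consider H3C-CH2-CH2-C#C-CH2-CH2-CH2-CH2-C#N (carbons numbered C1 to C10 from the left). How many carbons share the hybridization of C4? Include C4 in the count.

3

C4 is sp (two π bonds).
C1: sp3
C2: sp3
C3: sp3
C4: sp ✓
C5: sp ✓
C6: sp3
C7: sp3
C8: sp3
C9: sp3
C10: sp ✓
3 carbons are sp.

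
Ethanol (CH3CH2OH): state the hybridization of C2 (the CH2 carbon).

sp³

C2 (the CH2 carbon) (4 σ bonds) has steric number 4: sp3.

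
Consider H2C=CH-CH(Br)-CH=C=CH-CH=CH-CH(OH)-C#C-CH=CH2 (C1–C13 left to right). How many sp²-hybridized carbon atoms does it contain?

8

C1: sp2 ✓
C2: sp2 ✓
C3: sp3
C4: sp2 ✓
C5: sp
C6: sp2 ✓
C7: sp2 ✓
C8: sp2 ✓
C9: sp3
C10: sp
C11: sp
C12: sp2 ✓
C13: sp2 ✓
C1, C2, C4, C6, C7, C8, C12, C13 → 8 sp2 carbons.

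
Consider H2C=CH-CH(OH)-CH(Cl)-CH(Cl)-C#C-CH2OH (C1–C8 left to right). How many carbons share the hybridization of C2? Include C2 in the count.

2

C2 is sp2 (one π bond).
C1: sp2 ✓
C2: sp2 ✓
C3: sp3
C4: sp3
C5: sp3
C6: sp
C7: sp
C8: sp3
2 carbons are sp2.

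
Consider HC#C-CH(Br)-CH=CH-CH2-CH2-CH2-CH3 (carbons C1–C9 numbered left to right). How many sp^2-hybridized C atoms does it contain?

C1: sp
C2: sp
C3: sp3
C4: sp2 ✓
C5: sp2 ✓
C6: sp3
C7: sp3
C8: sp3
C9: sp3
C4, C5 → 2 sp2 carbons.

2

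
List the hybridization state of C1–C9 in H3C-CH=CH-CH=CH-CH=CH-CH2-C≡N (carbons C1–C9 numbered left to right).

C1 sp3, C2 sp2, C3 sp2, C4 sp2, C5 sp2, C6 sp2, C7 sp2, C8 sp3, C9 sp

C1 has 4 σ bonds: steric number 4 → sp3.
C2: 3 σ bonds, plus one π bond; 3 regions of electron density → sp2.
C3 (3 σ bonds, plus one π bond) has steric number 3: sp2.
C4: 3 σ bonds, plus one π bond; 3 regions of electron density → sp2.
C5 — 3 σ bonds, plus one π bond. Steric number 3, so sp2.
C6 has 3 σ bonds, plus one π bond: steric number 3 → sp2.
C7 is sp2: 3 σ bonds, plus one π bond, 3 electron-density regions.
C8: 4 σ bonds; 4 regions of electron density → sp3.
C9 is sp: 2 σ bonds, plus two π bonds, 2 electron-density regions.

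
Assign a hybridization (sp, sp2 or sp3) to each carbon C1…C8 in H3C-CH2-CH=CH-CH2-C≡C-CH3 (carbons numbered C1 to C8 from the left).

C1 sp3, C2 sp3, C3 sp2, C4 sp2, C5 sp3, C6 sp, C7 sp, C8 sp3

C1 (4 σ bonds) has steric number 4: sp3.
C2 is sp3: 4 σ bonds, 4 electron-density regions.
C3 carries 3 σ bonds, plus one π bond, giving a steric number of 3, so it is sp2.
C4 (3 σ bonds, plus one π bond) has steric number 3: sp2.
C5: 4 σ bonds; 4 regions of electron density → sp3.
C6: 2 σ bonds, plus two π bonds; 2 regions of electron density → sp.
C7 — 2 σ bonds, plus two π bonds. Steric number 2, so sp.
C8: 4 σ bonds; 4 regions of electron density → sp3.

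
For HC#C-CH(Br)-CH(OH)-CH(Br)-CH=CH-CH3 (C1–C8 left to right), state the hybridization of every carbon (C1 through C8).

C1: 2 σ bonds, plus two π bonds — 2 electron domains, sp.
C2 is sp: 2 σ bonds, plus two π bonds, 2 electron-density regions.
C3 is sp3: 4 σ bonds, 4 electron-density regions.
C4 — 4 σ bonds. Steric number 4, so sp3.
C5 has 4 σ bonds: steric number 4 → sp3.
C6 — 3 σ bonds, plus one π bond. Steric number 3, so sp2.
C7 has 3 σ bonds, plus one π bond: steric number 3 → sp2.
C8 is sp3: 4 σ bonds, 4 electron-density regions.

C1 sp, C2 sp, C3 sp3, C4 sp3, C5 sp3, C6 sp2, C7 sp2, C8 sp3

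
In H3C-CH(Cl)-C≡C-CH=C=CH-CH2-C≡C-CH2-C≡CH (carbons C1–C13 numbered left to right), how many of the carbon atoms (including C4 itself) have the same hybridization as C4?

7

C4 is sp (two π bonds).
C1: sp3
C2: sp3
C3: sp ✓
C4: sp ✓
C5: sp2
C6: sp ✓
C7: sp2
C8: sp3
C9: sp ✓
C10: sp ✓
C11: sp3
C12: sp ✓
C13: sp ✓
7 carbons are sp.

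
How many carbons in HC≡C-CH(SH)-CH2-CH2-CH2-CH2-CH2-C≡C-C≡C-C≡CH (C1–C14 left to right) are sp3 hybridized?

6

C1: sp
C2: sp
C3: sp3 ✓
C4: sp3 ✓
C5: sp3 ✓
C6: sp3 ✓
C7: sp3 ✓
C8: sp3 ✓
C9: sp
C10: sp
C11: sp
C12: sp
C13: sp
C14: sp
C3, C4, C5, C6, C7, C8 → 6 sp3 carbons.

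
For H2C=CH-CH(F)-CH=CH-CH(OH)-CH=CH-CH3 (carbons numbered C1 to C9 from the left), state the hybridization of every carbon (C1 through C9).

C1 sp2, C2 sp2, C3 sp3, C4 sp2, C5 sp2, C6 sp3, C7 sp2, C8 sp2, C9 sp3

C1 (3 σ bonds, plus one π bond) has steric number 3: sp2.
C2: 3 σ bonds, plus one π bond; 3 regions of electron density → sp2.
C3 is sp3: 4 σ bonds, 4 electron-density regions.
C4: 3 σ bonds, plus one π bond; 3 regions of electron density → sp2.
C5 carries 3 σ bonds, plus one π bond, giving a steric number of 3, so it is sp2.
C6: 4 σ bonds — 4 electron domains, sp3.
C7 is sp2: 3 σ bonds, plus one π bond, 3 electron-density regions.
C8: 3 σ bonds, plus one π bond — 3 electron domains, sp2.
C9 carries 4 σ bonds, giving a steric number of 4, so it is sp3.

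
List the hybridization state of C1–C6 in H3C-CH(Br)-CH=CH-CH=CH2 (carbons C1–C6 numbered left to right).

C1 is sp3: 4 σ bonds, 4 electron-density regions.
C2 has 4 σ bonds: steric number 4 → sp3.
C3 is sp2: 3 σ bonds, plus one π bond, 3 electron-density regions.
C4 has 3 σ bonds, plus one π bond: steric number 3 → sp2.
C5 is sp2: 3 σ bonds, plus one π bond, 3 electron-density regions.
C6: 3 σ bonds, plus one π bond — 3 electron domains, sp2.

C1 sp3, C2 sp3, C3 sp2, C4 sp2, C5 sp2, C6 sp2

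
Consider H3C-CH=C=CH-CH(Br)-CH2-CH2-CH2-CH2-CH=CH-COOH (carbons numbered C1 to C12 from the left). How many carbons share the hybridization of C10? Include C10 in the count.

C10 is sp2 (one π bond).
C1: sp3
C2: sp2 ✓
C3: sp
C4: sp2 ✓
C5: sp3
C6: sp3
C7: sp3
C8: sp3
C9: sp3
C10: sp2 ✓
C11: sp2 ✓
C12: sp2 ✓
5 carbons are sp2.

5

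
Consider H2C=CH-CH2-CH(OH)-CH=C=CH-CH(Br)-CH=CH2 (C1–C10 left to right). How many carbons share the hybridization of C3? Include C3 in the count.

C3 is sp3 (only σ bonds).
C1: sp2
C2: sp2
C3: sp3 ✓
C4: sp3 ✓
C5: sp2
C6: sp
C7: sp2
C8: sp3 ✓
C9: sp2
C10: sp2
3 carbons are sp3.

3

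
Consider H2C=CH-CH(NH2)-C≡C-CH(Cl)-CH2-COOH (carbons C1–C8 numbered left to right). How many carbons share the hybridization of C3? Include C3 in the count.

3

C3 is sp3 (only σ bonds).
C1: sp2
C2: sp2
C3: sp3 ✓
C4: sp
C5: sp
C6: sp3 ✓
C7: sp3 ✓
C8: sp2
3 carbons are sp3.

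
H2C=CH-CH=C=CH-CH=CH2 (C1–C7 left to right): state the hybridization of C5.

C5 (3 σ bonds, plus one π bond) has steric number 3: sp2.

sp2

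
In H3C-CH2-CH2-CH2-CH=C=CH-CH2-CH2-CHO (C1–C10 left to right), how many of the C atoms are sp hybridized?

1

C1: sp3
C2: sp3
C3: sp3
C4: sp3
C5: sp2
C6: sp ✓
C7: sp2
C8: sp3
C9: sp3
C10: sp2
C6 → 1 sp carbon.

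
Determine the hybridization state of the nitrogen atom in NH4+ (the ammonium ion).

Four σ bonds, no lone pair → sp3, tetrahedral.

sp³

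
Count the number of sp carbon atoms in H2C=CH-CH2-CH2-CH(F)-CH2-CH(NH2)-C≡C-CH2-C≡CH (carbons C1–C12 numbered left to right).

4

C1: sp2
C2: sp2
C3: sp3
C4: sp3
C5: sp3
C6: sp3
C7: sp3
C8: sp ✓
C9: sp ✓
C10: sp3
C11: sp ✓
C12: sp ✓
C8, C9, C11, C12 → 4 sp carbons.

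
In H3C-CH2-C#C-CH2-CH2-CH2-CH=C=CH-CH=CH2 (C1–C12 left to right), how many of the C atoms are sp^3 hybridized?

C1: sp3 ✓
C2: sp3 ✓
C3: sp
C4: sp
C5: sp3 ✓
C6: sp3 ✓
C7: sp3 ✓
C8: sp2
C9: sp
C10: sp2
C11: sp2
C12: sp2
C1, C2, C5, C6, C7 → 5 sp3 carbons.

5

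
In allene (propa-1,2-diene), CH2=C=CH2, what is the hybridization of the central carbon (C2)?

sp

Two σ bonds and two π bonds (one to each neighbour) → sp.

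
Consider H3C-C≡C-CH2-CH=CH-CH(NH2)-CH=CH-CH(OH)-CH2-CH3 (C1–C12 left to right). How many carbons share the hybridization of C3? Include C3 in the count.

2

C3 is sp (two π bonds).
C1: sp3
C2: sp ✓
C3: sp ✓
C4: sp3
C5: sp2
C6: sp2
C7: sp3
C8: sp2
C9: sp2
C10: sp3
C11: sp3
C12: sp3
2 carbons are sp.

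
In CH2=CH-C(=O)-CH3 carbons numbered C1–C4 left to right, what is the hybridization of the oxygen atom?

sp^2

The oxygen atom is sp2: 1 σ bond and 2 lone pairs, plus one π bond, 3 electron-density regions.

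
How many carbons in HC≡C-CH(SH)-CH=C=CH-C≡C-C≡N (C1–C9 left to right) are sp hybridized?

C1: sp ✓
C2: sp ✓
C3: sp3
C4: sp2
C5: sp ✓
C6: sp2
C7: sp ✓
C8: sp ✓
C9: sp ✓
C1, C2, C5, C7, C8, C9 → 6 sp carbons.

6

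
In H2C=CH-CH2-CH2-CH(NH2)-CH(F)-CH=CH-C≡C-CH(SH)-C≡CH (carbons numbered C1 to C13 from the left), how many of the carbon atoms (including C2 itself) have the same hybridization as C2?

4

C2 is sp2 (one π bond).
C1: sp2 ✓
C2: sp2 ✓
C3: sp3
C4: sp3
C5: sp3
C6: sp3
C7: sp2 ✓
C8: sp2 ✓
C9: sp
C10: sp
C11: sp3
C12: sp
C13: sp
4 carbons are sp2.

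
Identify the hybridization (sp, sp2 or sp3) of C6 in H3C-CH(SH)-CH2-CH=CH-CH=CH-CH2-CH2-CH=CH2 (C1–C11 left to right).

C6 is sp2: 3 σ bonds, plus one π bond, 3 electron-density regions.

sp²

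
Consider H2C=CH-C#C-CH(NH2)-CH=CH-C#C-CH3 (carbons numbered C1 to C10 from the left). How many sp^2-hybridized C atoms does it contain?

4

C1: sp2 ✓
C2: sp2 ✓
C3: sp
C4: sp
C5: sp3
C6: sp2 ✓
C7: sp2 ✓
C8: sp
C9: sp
C10: sp3
C1, C2, C6, C7 → 4 sp2 carbons.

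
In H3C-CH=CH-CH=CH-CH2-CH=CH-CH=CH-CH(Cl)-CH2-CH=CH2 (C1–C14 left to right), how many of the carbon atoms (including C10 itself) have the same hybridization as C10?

C10 is sp2 (one π bond).
C1: sp3
C2: sp2 ✓
C3: sp2 ✓
C4: sp2 ✓
C5: sp2 ✓
C6: sp3
C7: sp2 ✓
C8: sp2 ✓
C9: sp2 ✓
C10: sp2 ✓
C11: sp3
C12: sp3
C13: sp2 ✓
C14: sp2 ✓
10 carbons are sp2.

10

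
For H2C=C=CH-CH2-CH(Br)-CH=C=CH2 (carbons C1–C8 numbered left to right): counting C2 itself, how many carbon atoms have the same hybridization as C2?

2

C2 is sp (two π bonds).
C1: sp2
C2: sp ✓
C3: sp2
C4: sp3
C5: sp3
C6: sp2
C7: sp ✓
C8: sp2
2 carbons are sp.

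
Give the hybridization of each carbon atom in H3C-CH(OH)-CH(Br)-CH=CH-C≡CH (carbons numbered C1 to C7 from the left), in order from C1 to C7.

C1 sp3, C2 sp3, C3 sp3, C4 sp2, C5 sp2, C6 sp, C7 sp

C1 has 4 σ bonds: steric number 4 → sp3.
C2 is sp3: 4 σ bonds, 4 electron-density regions.
C3 — 4 σ bonds. Steric number 4, so sp3.
C4 — 3 σ bonds, plus one π bond. Steric number 3, so sp2.
C5 — 3 σ bonds, plus one π bond. Steric number 3, so sp2.
C6: 2 σ bonds, plus two π bonds; 2 regions of electron density → sp.
C7: 2 σ bonds, plus two π bonds — 2 electron domains, sp.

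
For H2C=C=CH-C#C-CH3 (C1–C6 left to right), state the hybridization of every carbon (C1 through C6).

C1 sp2, C2 sp, C3 sp2, C4 sp, C5 sp, C6 sp3

C1 is sp2: 3 σ bonds, plus one π bond, 3 electron-density regions.
C2 — 2 σ bonds, plus two π bonds. Steric number 2, so sp.
C3: 3 σ bonds, plus one π bond; 3 regions of electron density → sp2.
C4: 2 σ bonds, plus two π bonds; 2 regions of electron density → sp.
C5: 2 σ bonds, plus two π bonds — 2 electron domains, sp.
C6 is sp3: 4 σ bonds, 4 electron-density regions.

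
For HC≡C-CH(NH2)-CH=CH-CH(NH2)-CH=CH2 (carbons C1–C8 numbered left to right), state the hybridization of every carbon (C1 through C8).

C1 sp, C2 sp, C3 sp3, C4 sp2, C5 sp2, C6 sp3, C7 sp2, C8 sp2

C1 (2 σ bonds, plus two π bonds) has steric number 2: sp.
C2 has 2 σ bonds, plus two π bonds: steric number 2 → sp.
C3 has 4 σ bonds: steric number 4 → sp3.
C4: 3 σ bonds, plus one π bond; 3 regions of electron density → sp2.
C5 (3 σ bonds, plus one π bond) has steric number 3: sp2.
C6 (4 σ bonds) has steric number 4: sp3.
C7 is sp2: 3 σ bonds, plus one π bond, 3 electron-density regions.
C8 has 3 σ bonds, plus one π bond: steric number 3 → sp2.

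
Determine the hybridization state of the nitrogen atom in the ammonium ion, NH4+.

sp3

Four σ bonds, no lone pair → sp3, tetrahedral.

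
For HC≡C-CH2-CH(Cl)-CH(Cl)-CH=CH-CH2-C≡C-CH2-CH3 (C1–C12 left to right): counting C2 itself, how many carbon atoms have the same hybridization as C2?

C2 is sp (two π bonds).
C1: sp ✓
C2: sp ✓
C3: sp3
C4: sp3
C5: sp3
C6: sp2
C7: sp2
C8: sp3
C9: sp ✓
C10: sp ✓
C11: sp3
C12: sp3
4 carbons are sp.

4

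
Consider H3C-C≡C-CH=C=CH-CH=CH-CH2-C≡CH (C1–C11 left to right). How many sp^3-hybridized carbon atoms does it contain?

C1: sp3 ✓
C2: sp
C3: sp
C4: sp2
C5: sp
C6: sp2
C7: sp2
C8: sp2
C9: sp3 ✓
C10: sp
C11: sp
C1, C9 → 2 sp3 carbons.

2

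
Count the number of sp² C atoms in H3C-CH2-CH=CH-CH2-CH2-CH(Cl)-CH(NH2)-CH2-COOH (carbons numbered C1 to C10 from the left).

C1: sp3
C2: sp3
C3: sp2 ✓
C4: sp2 ✓
C5: sp3
C6: sp3
C7: sp3
C8: sp3
C9: sp3
C10: sp2 ✓
C3, C4, C10 → 3 sp2 carbons.

3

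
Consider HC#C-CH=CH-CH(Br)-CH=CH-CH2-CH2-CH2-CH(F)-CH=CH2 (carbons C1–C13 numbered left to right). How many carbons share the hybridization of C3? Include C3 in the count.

C3 is sp2 (one π bond).
C1: sp
C2: sp
C3: sp2 ✓
C4: sp2 ✓
C5: sp3
C6: sp2 ✓
C7: sp2 ✓
C8: sp3
C9: sp3
C10: sp3
C11: sp3
C12: sp2 ✓
C13: sp2 ✓
6 carbons are sp2.

6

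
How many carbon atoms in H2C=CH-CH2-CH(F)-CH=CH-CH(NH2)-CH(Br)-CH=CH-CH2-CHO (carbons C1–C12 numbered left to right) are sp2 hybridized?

7

C1: sp2 ✓
C2: sp2 ✓
C3: sp3
C4: sp3
C5: sp2 ✓
C6: sp2 ✓
C7: sp3
C8: sp3
C9: sp2 ✓
C10: sp2 ✓
C11: sp3
C12: sp2 ✓
C1, C2, C5, C6, C9, C10, C12 → 7 sp2 carbons.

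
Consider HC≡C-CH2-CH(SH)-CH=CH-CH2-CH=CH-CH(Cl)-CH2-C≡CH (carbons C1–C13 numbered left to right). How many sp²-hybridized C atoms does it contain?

C1: sp
C2: sp
C3: sp3
C4: sp3
C5: sp2 ✓
C6: sp2 ✓
C7: sp3
C8: sp2 ✓
C9: sp2 ✓
C10: sp3
C11: sp3
C12: sp
C13: sp
C5, C6, C8, C9 → 4 sp2 carbons.

4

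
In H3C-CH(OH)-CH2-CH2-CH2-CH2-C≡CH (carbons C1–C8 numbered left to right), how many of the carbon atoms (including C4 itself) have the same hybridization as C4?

6

C4 is sp3 (only σ bonds).
C1: sp3 ✓
C2: sp3 ✓
C3: sp3 ✓
C4: sp3 ✓
C5: sp3 ✓
C6: sp3 ✓
C7: sp
C8: sp
6 carbons are sp3.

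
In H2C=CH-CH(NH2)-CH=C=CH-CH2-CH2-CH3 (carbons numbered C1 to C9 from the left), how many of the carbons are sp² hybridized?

C1: sp2 ✓
C2: sp2 ✓
C3: sp3
C4: sp2 ✓
C5: sp
C6: sp2 ✓
C7: sp3
C8: sp3
C9: sp3
C1, C2, C4, C6 → 4 sp2 carbons.

4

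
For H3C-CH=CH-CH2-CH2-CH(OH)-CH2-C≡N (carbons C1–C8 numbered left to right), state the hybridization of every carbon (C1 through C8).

C1 sp3, C2 sp2, C3 sp2, C4 sp3, C5 sp3, C6 sp3, C7 sp3, C8 sp

C1 has 4 σ bonds: steric number 4 → sp3.
C2 carries 3 σ bonds, plus one π bond, giving a steric number of 3, so it is sp2.
C3: 3 σ bonds, plus one π bond — 3 electron domains, sp2.
C4 — 4 σ bonds. Steric number 4, so sp3.
C5 is sp3: 4 σ bonds, 4 electron-density regions.
C6: 4 σ bonds — 4 electron domains, sp3.
C7 has 4 σ bonds: steric number 4 → sp3.
C8 is sp: 2 σ bonds, plus two π bonds, 2 electron-density regions.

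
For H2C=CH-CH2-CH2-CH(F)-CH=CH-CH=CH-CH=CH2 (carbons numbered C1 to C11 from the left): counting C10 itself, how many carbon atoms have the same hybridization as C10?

C10 is sp2 (one π bond).
C1: sp2 ✓
C2: sp2 ✓
C3: sp3
C4: sp3
C5: sp3
C6: sp2 ✓
C7: sp2 ✓
C8: sp2 ✓
C9: sp2 ✓
C10: sp2 ✓
C11: sp2 ✓
8 carbons are sp2.

8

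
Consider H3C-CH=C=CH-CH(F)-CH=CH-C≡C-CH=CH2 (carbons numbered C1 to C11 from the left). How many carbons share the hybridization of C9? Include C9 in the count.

3

C9 is sp (two π bonds).
C1: sp3
C2: sp2
C3: sp ✓
C4: sp2
C5: sp3
C6: sp2
C7: sp2
C8: sp ✓
C9: sp ✓
C10: sp2
C11: sp2
3 carbons are sp.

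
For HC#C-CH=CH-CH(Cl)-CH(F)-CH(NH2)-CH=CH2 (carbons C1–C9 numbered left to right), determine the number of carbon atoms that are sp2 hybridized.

4

C1: sp
C2: sp
C3: sp2 ✓
C4: sp2 ✓
C5: sp3
C6: sp3
C7: sp3
C8: sp2 ✓
C9: sp2 ✓
C3, C4, C8, C9 → 4 sp2 carbons.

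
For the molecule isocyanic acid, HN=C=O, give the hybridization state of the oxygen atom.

sp²

The oxygen atom carries 1 σ bond and 2 lone pairs, plus one π bond, giving a steric number of 3, so it is sp2.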